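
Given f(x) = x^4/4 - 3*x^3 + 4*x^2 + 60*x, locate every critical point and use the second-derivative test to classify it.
f'(x) = x^3 - 9*x^2 + 8*x + 60

Solve f'(x) = 0:
  Factor: x^3 - 9*x^2 + 8*x + 60 = (x - 6)*(x - 5)*(x + 2) = 0.
  ⇒ x = -2, 5, 6

f''(x) = 3*x^2 - 18*x + 8
Second-derivative test at each critical point:
  f''(-2) = 56 > 0 → local minimum
  f''(5) = -7 < 0 → local maximum
  f''(6) = 8 > 0 → local minimum

Critical points: x = -2 (local minimum); x = 5 (local maximum); x = 6 (local minimum)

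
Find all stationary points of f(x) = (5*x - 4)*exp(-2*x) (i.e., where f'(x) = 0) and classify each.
f'(x) = (13 - 10*x)*exp(-2*x)

Solve f'(x) = 0:
  f'(x) = (13 - 10*x)·exp(-2*x) and exp(-2*x) > 0 for every x, so f'(x) = 0 ⇔ 13 - 10*x = 0.
  13 - 10*x = 0.
  ⇒ x = 13/10

f''(x) = 4*(5*x - 9)*exp(-2*x)
Second-derivative test at each critical point:
  f''(13/10) = -0.7427 < 0 → local maximum

Critical points: x = 13/10 (local maximum)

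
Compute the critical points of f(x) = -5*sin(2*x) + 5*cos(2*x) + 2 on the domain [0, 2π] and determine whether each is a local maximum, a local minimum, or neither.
f'(x) = -10*sqrt(2)*sin(2*x + pi/4)

Solve f'(x) = 0 on [0, 2π]:
  f'(x) = 0 ⇔ -5*cos(2*x) = 5*sin(2*x) ⇔ tan(2*x) = -1, i.e. 2*x = arctan(-1) + nπ; keep the solutions lying in [0, 2π].
  ⇒ x = 3*pi/8 ≈ 1.1781, 7*pi/8 ≈ 2.7489, 11*pi/8 ≈ 4.3197, 15*pi/8 ≈ 5.8905

f''(x) = -20*sqrt(2)*cos(2*x + pi/4)
Second-derivative test at each critical point:
  f''(1.1781) = 28.2843 > 0 → local minimum
  f''(2.7489) = -28.2843 < 0 → local maximum
  f''(4.3197) = 28.2843 > 0 → local minimum
  f''(5.8905) = -28.2843 < 0 → local maximum

Critical points: x = 3*pi/8 ≈ 1.1781 (local minimum); x = 7*pi/8 ≈ 2.7489 (local maximum); x = 11*pi/8 ≈ 4.3197 (local minimum); x = 15*pi/8 ≈ 5.8905 (local maximum)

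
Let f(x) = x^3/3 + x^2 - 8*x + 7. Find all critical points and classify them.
f'(x) = x^2 + 2*x - 8

Solve f'(x) = 0:
  Factor: x^2 + 2*x - 8 = (x - 2)*(x + 4) = 0.
  ⇒ x = -4, 2

f''(x) = 2*x + 2
Second-derivative test at each critical point:
  f''(-4) = -6 < 0 → local maximum
  f''(2) = 6 > 0 → local minimum

Critical points: x = -4 (local maximum); x = 2 (local minimum)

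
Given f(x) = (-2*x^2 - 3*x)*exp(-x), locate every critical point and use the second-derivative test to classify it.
f'(x) = (2*x^2 - x - 3)*exp(-x)

Solve f'(x) = 0:
  f'(x) = (2*x^2 - x - 3)·exp(-x) and exp(-x) > 0 for every x, so f'(x) = 0 ⇔ 2*x^2 - x - 3 = 0.
  Factor: 2*x^2 - x - 3 = (x + 1)*(2*x - 3) = 0.
  ⇒ x = -1, 3/2

f''(x) = (-2*x^2 + 5*x + 2)*exp(-x)
Second-derivative test at each critical point:
  f''(-1) = -13.5914 < 0 → local maximum
  f''(3/2) = 1.1157 > 0 → local minimum

Critical points: x = -1 (local maximum); x = 3/2 (local minimum)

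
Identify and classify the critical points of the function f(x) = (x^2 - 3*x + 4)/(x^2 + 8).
f'(x) = (3*x^2 + 8*x - 24)/(x^4 + 16*x^2 + 64)

Solve f'(x) = 0:
  f'(x) = (3*x^2 + 8*x - 24)/(x^2 + 8)^2; the denominator is positive wherever f is defined, so f'(x) = 0 ⇔ 3*x^2 + 8*x - 24 = 0.
  3*x^2 + 8*x - 24 = 0 has no rational roots; quadratic formula: x = (-8 ± √352)/6.
  ⇒ x = -2*sqrt(22)/3 - 4/3 ≈ -4.4603, -4/3 + 2*sqrt(22)/3 ≈ 1.7936

f''(x) = 2*(-3*x^3 - 12*x^2 + 72*x + 32)/(x^6 + 24*x^4 + 192*x^2 + 512)
Second-derivative test at each critical point:
  f''(-4.4603) = -0.0241 < 0 → local maximum
  f''(1.7936) = 0.1491 > 0 → local minimum

Critical points: x = -2*sqrt(22)/3 - 4/3 ≈ -4.4603 (local maximum); x = -4/3 + 2*sqrt(22)/3 ≈ 1.7936 (local minimum)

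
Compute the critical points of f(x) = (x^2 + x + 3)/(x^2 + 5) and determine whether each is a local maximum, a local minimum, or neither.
f'(x) = (-x^2 + 4*x + 5)/(x^4 + 10*x^2 + 25)

Solve f'(x) = 0:
  f'(x) = -(x - 5)*(x + 1)/(x^2 + 5)^2; the denominator is positive wherever f is defined, so f'(x) = 0 ⇔ -x^2 + 4*x + 5 = 0.
  Factor: -x^2 + 4*x + 5 = -(x - 5)*(x + 1) = 0.
  ⇒ x = -1, 5

f''(x) = 2*(x^3 - 6*x^2 - 15*x + 10)/(x^6 + 15*x^4 + 75*x^2 + 125)
Second-derivative test at each critical point:
  f''(-1) = 1/6 > 0 → local minimum
  f''(5) = -1/150 < 0 → local maximum

Critical points: x = -1 (local minimum); x = 5 (local maximum)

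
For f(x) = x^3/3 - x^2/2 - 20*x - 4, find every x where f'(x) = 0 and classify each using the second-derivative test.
f'(x) = x^2 - x - 20

Solve f'(x) = 0:
  Factor: x^2 - x - 20 = (x - 5)*(x + 4) = 0.
  ⇒ x = -4, 5

f''(x) = 2*x - 1
Second-derivative test at each critical point:
  f''(-4) = -9 < 0 → local maximum
  f''(5) = 9 > 0 → local minimum

Critical points: x = -4 (local maximum); x = 5 (local minimum)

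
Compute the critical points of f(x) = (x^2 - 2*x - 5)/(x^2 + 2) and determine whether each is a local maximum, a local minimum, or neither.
f'(x) = 2*(x^2 + 7*x - 2)/(x^4 + 4*x^2 + 4)

Solve f'(x) = 0:
  f'(x) = 2*(x^2 + 7*x - 2)/(x^2 + 2)^2; the denominator is positive wherever f is defined, so f'(x) = 0 ⇔ 2*x^2 + 14*x - 4 = 0.
  Factor: 2*x^2 + 14*x - 4 = 2*(x^2 + 7*x - 2); x^2 + 7*x - 2 = 0 has no rational roots; quadratic formula: x = (-7 ± √57)/2.
  ⇒ x = -sqrt(57)/2 - 7/2 ≈ -7.2749, -7/2 + sqrt(57)/2 ≈ 0.2749

f''(x) = 2*(-2*x^3 - 21*x^2 + 12*x + 14)/(x^6 + 6*x^4 + 12*x^2 + 8)
Second-derivative test at each critical point:
  f''(-7.2749) = -0.0050 < 0 → local maximum
  f''(0.2749) = 3.5050 > 0 → local minimum

Critical points: x = -sqrt(57)/2 - 7/2 ≈ -7.2749 (local maximum); x = -7/2 + sqrt(57)/2 ≈ 0.2749 (local minimum)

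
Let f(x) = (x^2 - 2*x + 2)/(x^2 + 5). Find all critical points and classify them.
f'(x) = 2*(x^2 + 3*x - 5)/(x^4 + 10*x^2 + 25)

Solve f'(x) = 0:
  f'(x) = 2*(x^2 + 3*x - 5)/(x^2 + 5)^2; the denominator is positive wherever f is defined, so f'(x) = 0 ⇔ 2*x^2 + 6*x - 10 = 0.
  Factor: 2*x^2 + 6*x - 10 = 2*(x^2 + 3*x - 5); x^2 + 3*x - 5 = 0 has no rational roots; quadratic formula: x = (-3 ± √29)/2.
  ⇒ x = -sqrt(29)/2 - 3/2 ≈ -4.1926, -3/2 + sqrt(29)/2 ≈ 1.1926

f''(x) = 2*(-2*x^3 - 9*x^2 + 30*x + 15)/(x^6 + 15*x^4 + 75*x^2 + 125)
Second-derivative test at each critical point:
  f''(-4.1926) = -0.0211 < 0 → local maximum
  f''(1.1926) = 0.2611 > 0 → local minimum

Critical points: x = -sqrt(29)/2 - 3/2 ≈ -4.1926 (local maximum); x = -3/2 + sqrt(29)/2 ≈ 1.1926 (local minimum)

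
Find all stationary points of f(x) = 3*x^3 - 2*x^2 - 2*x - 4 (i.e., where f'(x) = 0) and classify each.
f'(x) = 9*x^2 - 4*x - 2

Solve f'(x) = 0:
  9*x^2 - 4*x - 2 = 0 has no rational roots; quadratic formula: x = (4 ± √88)/18.
  ⇒ x = 2/9 - sqrt(22)/9 ≈ -0.2989, 2/9 + sqrt(22)/9 ≈ 0.7434

f''(x) = 18*x - 4
Second-derivative test at each critical point:
  f''(-0.2989) = -9.3808 < 0 → local maximum
  f''(0.7434) = 9.3808 > 0 → local minimum

Critical points: x = 2/9 - sqrt(22)/9 ≈ -0.2989 (local maximum); x = 2/9 + sqrt(22)/9 ≈ 0.7434 (local minimum)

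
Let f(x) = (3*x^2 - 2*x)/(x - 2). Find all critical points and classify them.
f'(x) = (3*x^2 - 12*x + 4)/(x^2 - 4*x + 4)

Solve f'(x) = 0:
  f'(x) = (3*x^2 - 12*x + 4)/(x - 2)^2; the denominator is positive wherever f is defined, so f'(x) = 0 ⇔ 3*x^2 - 12*x + 4 = 0.
  3*x^2 - 12*x + 4 = 0 has no rational roots; quadratic formula: x = (12 ± √96)/6.
  ⇒ x = 2 - 2*sqrt(6)/3 ≈ 0.3670, 2*sqrt(6)/3 + 2 ≈ 3.6330

f''(x) = 16/(x^3 - 6*x^2 + 12*x - 8)
Second-derivative test at each critical point:
  f''(0.3670) = -3.6742 < 0 → local maximum
  f''(3.6330) = 3.6742 > 0 → local minimum

Critical points: x = 2 - 2*sqrt(6)/3 ≈ 0.3670 (local maximum); x = 2*sqrt(6)/3 + 2 ≈ 3.6330 (local minimum)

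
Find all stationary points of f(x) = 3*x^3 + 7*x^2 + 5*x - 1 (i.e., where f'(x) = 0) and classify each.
f'(x) = 9*x^2 + 14*x + 5

Solve f'(x) = 0:
  Factor: 9*x^2 + 14*x + 5 = (x + 1)*(9*x + 5) = 0.
  ⇒ x = -1, -5/9

f''(x) = 18*x + 14
Second-derivative test at each critical point:
  f''(-1) = -4 < 0 → local maximum
  f''(-5/9) = 4 > 0 → local minimum

Critical points: x = -1 (local maximum); x = -5/9 (local minimum)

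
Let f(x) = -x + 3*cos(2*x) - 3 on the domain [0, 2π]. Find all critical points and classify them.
f'(x) = -6*sin(2*x) - 1

Solve f'(x) = 0 on [0, 2π]:
  f'(x) = 0 ⇔ sin(2*x) = -1/6, i.e. 2*x = arcsin(-1/6) + 2nπ or 2*x = π − arcsin(-1/6) + 2nπ; keep the solutions lying in [0, 2π].
  ⇒ x = asin(1/6)/2 + pi/2 ≈ 1.6545, pi - asin(1/6)/2 ≈ 3.0579, asin(1/6)/2 + 3*pi/2 ≈ 4.7961, -asin(1/6)/2 + 2*pi ≈ 6.1995

f''(x) = -12*cos(2*x)
Second-derivative test at each critical point:
  f''(1.6545) = 11.8322 > 0 → local minimum
  f''(3.0579) = -11.8322 < 0 → local maximum
  f''(4.7961) = 11.8322 > 0 → local minimum
  f''(6.1995) = -11.8322 < 0 → local maximum

Critical points: x = asin(1/6)/2 + pi/2 ≈ 1.6545 (local minimum); x = pi - asin(1/6)/2 ≈ 3.0579 (local maximum); x = asin(1/6)/2 + 3*pi/2 ≈ 4.7961 (local minimum); x = -asin(1/6)/2 + 2*pi ≈ 6.1995 (local maximum)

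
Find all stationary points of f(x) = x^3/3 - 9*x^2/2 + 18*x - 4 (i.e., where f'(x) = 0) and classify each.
f'(x) = x^2 - 9*x + 18

Solve f'(x) = 0:
  Factor: x^2 - 9*x + 18 = (x - 6)*(x - 3) = 0.
  ⇒ x = 3, 6

f''(x) = 2*x - 9
Second-derivative test at each critical point:
  f''(3) = -3 < 0 → local maximum
  f''(6) = 3 > 0 → local minimum

Critical points: x = 3 (local maximum); x = 6 (local minimum)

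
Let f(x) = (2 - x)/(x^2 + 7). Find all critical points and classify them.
f'(x) = (-x^2 + 2*x*(x - 2) - 7)/(x^2 + 7)^2

Solve f'(x) = 0:
  f'(x) = (x^2 - 4*x - 7)/(x^2 + 7)^2; the denominator is positive wherever f is defined, so f'(x) = 0 ⇔ x^2 - 4*x - 7 = 0.
  x^2 - 4*x - 7 = 0 has no rational roots; quadratic formula: x = (4 ± √44)/2.
  ⇒ x = 2 - sqrt(11) ≈ -1.3166, 2 + sqrt(11) ≈ 5.3166

f''(x) = 2*(4*x^2*(2 - x) + (3*x - 2)*(x^2 + 7))/(x^2 + 7)^3
Second-derivative test at each critical point:
  f''(-1.3166) = -0.0870 < 0 → local maximum
  f''(5.3166) = 0.0053 > 0 → local minimum

Critical points: x = 2 - sqrt(11) ≈ -1.3166 (local maximum); x = 2 + sqrt(11) ≈ 5.3166 (local minimum)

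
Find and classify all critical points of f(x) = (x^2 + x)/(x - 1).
f'(x) = (x^2 - 2*x - 1)/(x^2 - 2*x + 1)

Solve f'(x) = 0:
  f'(x) = (x^2 - 2*x - 1)/(x - 1)^2; the denominator is positive wherever f is defined, so f'(x) = 0 ⇔ x^2 - 2*x - 1 = 0.
  x^2 - 2*x - 1 = 0 has no rational roots; quadratic formula: x = (2 ± √8)/2.
  ⇒ x = 1 - sqrt(2) ≈ -0.4142, 1 + sqrt(2) ≈ 2.4142

f''(x) = 4/(x^3 - 3*x^2 + 3*x - 1)
Second-derivative test at each critical point:
  f''(-0.4142) = -1.4142 < 0 → local maximum
  f''(2.4142) = 1.4142 > 0 → local minimum

Critical points: x = 1 - sqrt(2) ≈ -0.4142 (local maximum); x = 1 + sqrt(2) ≈ 2.4142 (local minimum)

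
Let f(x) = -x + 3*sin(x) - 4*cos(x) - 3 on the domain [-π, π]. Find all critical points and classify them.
f'(x) = 4*sin(x) + 3*cos(x) - 1

Solve f'(x) = 0 on [-π, π]:
  f'(x) = 0 ⇔ 4*sin(x) + 3*cos(x) = 1. Write the left side as R·cos(x + φ) with R = √(3² + (-4)²) = 5, cos φ = 3/5, sin φ = -4/5; then cos(x + φ) = 1/5. Solve for x and keep the solutions lying in [-π, π].
  ⇒ x = atan((4 - 6*sqrt(6))/(3 + 8*sqrt(6))) ≈ -0.4421, atan((4 + 6*sqrt(6))/(3 - 8*sqrt(6))) + pi ≈ 2.2967

f''(x) = -3*sin(x) + 4*cos(x)
Second-derivative test at each critical point:
  f''(-0.4421) = 4.8990 > 0 → local minimum
  f''(2.2967) = -4.8990 < 0 → local maximum

Critical points: x = atan((4 - 6*sqrt(6))/(3 + 8*sqrt(6))) ≈ -0.4421 (local minimum); x = atan((4 + 6*sqrt(6))/(3 - 8*sqrt(6))) + pi ≈ 2.2967 (local maximum)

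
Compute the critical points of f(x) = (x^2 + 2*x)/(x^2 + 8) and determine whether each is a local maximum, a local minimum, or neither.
f'(x) = 2*(-x^2 + 8*x + 8)/(x^4 + 16*x^2 + 64)

Solve f'(x) = 0:
  f'(x) = -2*(x^2 - 8*x - 8)/(x^2 + 8)^2; the denominator is positive wherever f is defined, so f'(x) = 0 ⇔ -2*x^2 + 16*x + 16 = 0.
  Factor: -2*x^2 + 16*x + 16 = -2*(x^2 - 8*x - 8); x^2 - 8*x - 8 = 0 has no rational roots; quadratic formula: x = (8 ± √96)/2.
  ⇒ x = 4 - 2*sqrt(6) ≈ -0.8990, 4 + 2*sqrt(6) ≈ 8.8990

f''(x) = 4*(x^3 - 12*x^2 - 24*x + 32)/(x^6 + 24*x^4 + 192*x^2 + 512)
Second-derivative test at each critical point:
  f''(-0.8990) = 0.2526 > 0 → local minimum
  f''(8.8990) = -0.0026 < 0 → local maximum

Critical points: x = 4 - 2*sqrt(6) ≈ -0.8990 (local minimum); x = 4 + 2*sqrt(6) ≈ 8.8990 (local maximum)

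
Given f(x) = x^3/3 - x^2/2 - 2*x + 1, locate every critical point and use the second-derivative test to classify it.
f'(x) = x^2 - x - 2

Solve f'(x) = 0:
  Factor: x^2 - x - 2 = (x - 2)*(x + 1) = 0.
  ⇒ x = -1, 2

f''(x) = 2*x - 1
Second-derivative test at each critical point:
  f''(-1) = -3 < 0 → local maximum
  f''(2) = 3 > 0 → local minimum

Critical points: x = -1 (local maximum); x = 2 (local minimum)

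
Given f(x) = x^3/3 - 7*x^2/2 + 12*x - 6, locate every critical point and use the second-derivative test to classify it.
f'(x) = x^2 - 7*x + 12

Solve f'(x) = 0:
  Factor: x^2 - 7*x + 12 = (x - 4)*(x - 3) = 0.
  ⇒ x = 3, 4

f''(x) = 2*x - 7
Second-derivative test at each critical point:
  f''(3) = -1 < 0 → local maximum
  f''(4) = 1 > 0 → local minimum

Critical points: x = 3 (local maximum); x = 4 (local minimum)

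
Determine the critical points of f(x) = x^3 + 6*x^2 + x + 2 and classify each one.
f'(x) = 3*x^2 + 12*x + 1

Solve f'(x) = 0:
  3*x^2 + 12*x + 1 = 0 has no rational roots; quadratic formula: x = (-12 ± √132)/6.
  ⇒ x = -2 - sqrt(33)/3 ≈ -3.9149, -2 + sqrt(33)/3 ≈ -0.0851

f''(x) = 6*x + 12
Second-derivative test at each critical point:
  f''(-3.9149) = -11.4891 < 0 → local maximum
  f''(-0.0851) = 11.4891 > 0 → local minimum

Critical points: x = -2 - sqrt(33)/3 ≈ -3.9149 (local maximum); x = -2 + sqrt(33)/3 ≈ -0.0851 (local minimum)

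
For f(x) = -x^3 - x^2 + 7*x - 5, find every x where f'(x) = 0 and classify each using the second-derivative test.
f'(x) = -3*x^2 - 2*x + 7

Solve f'(x) = 0:
  3*x^2 + 2*x - 7 = 0 has no rational roots; quadratic formula: x = (-2 ± √88)/6.
  ⇒ x = -sqrt(22)/3 - 1/3 ≈ -1.8968, -1/3 + sqrt(22)/3 ≈ 1.2301

f''(x) = -6*x - 2
Second-derivative test at each critical point:
  f''(-1.8968) = 9.3808 > 0 → local minimum
  f''(1.2301) = -9.3808 < 0 → local maximum

Critical points: x = -sqrt(22)/3 - 1/3 ≈ -1.8968 (local minimum); x = -1/3 + sqrt(22)/3 ≈ 1.2301 (local maximum)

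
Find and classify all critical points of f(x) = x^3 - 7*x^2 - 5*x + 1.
f'(x) = 3*x^2 - 14*x - 5

Solve f'(x) = 0:
  Factor: 3*x^2 - 14*x - 5 = (x - 5)*(3*x + 1) = 0.
  ⇒ x = -1/3, 5

f''(x) = 6*x - 14
Second-derivative test at each critical point:
  f''(-1/3) = -16 < 0 → local maximum
  f''(5) = 16 > 0 → local minimum

Critical points: x = -1/3 (local maximum); x = 5 (local minimum)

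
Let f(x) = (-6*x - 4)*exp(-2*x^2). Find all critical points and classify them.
f'(x) = 2*(4*x*(3*x + 2) - 3)*exp(-2*x^2)

Solve f'(x) = 0:
  f'(x) = (24*x^2 + 16*x - 6)·exp(-2*x^2) and exp(-2*x^2) > 0 for every x, so f'(x) = 0 ⇔ 24*x^2 + 16*x - 6 = 0.
  Factor: 24*x^2 + 16*x - 6 = 2*(12*x^2 + 8*x - 3); 12*x^2 + 8*x - 3 = 0 has no rational roots; quadratic formula: x = (-8 ± √208)/24.
  ⇒ x = -sqrt(13)/6 - 1/3 ≈ -0.9343, -1/3 + sqrt(13)/6 ≈ 0.2676

f''(x) = 8*(-12*x^3 - 8*x^2 + 9*x + 2)*exp(-2*x^2)
Second-derivative test at each critical point:
  f''(-0.9343) = -5.0341 < 0 → local maximum
  f''(0.2676) = 24.9957 > 0 → local minimum

Critical points: x = -sqrt(13)/6 - 1/3 ≈ -0.9343 (local maximum); x = -1/3 + sqrt(13)/6 ≈ 0.2676 (local minimum)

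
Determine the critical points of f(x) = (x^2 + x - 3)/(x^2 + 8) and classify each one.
f'(x) = (-x^2 + 22*x + 8)/(x^4 + 16*x^2 + 64)

Solve f'(x) = 0:
  f'(x) = -(x^2 - 22*x - 8)/(x^2 + 8)^2; the denominator is positive wherever f is defined, so f'(x) = 0 ⇔ -x^2 + 22*x + 8 = 0.
  x^2 - 22*x - 8 = 0 has no rational roots; quadratic formula: x = (22 ± √516)/2.
  ⇒ x = 11 - sqrt(129) ≈ -0.3578, 11 + sqrt(129) ≈ 22.3578

f''(x) = 2*(x^3 - 33*x^2 - 24*x + 88)/(x^6 + 24*x^4 + 192*x^2 + 512)
Second-derivative test at each critical point:
  f''(-0.3578) = 0.3438 > 0 → local minimum
  f''(22.3578) = -8.807e-05 < 0 → local maximum

Critical points: x = 11 - sqrt(129) ≈ -0.3578 (local minimum); x = 11 + sqrt(129) ≈ 22.3578 (local maximum)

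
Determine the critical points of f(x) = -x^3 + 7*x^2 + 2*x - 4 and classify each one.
f'(x) = -3*x^2 + 14*x + 2

Solve f'(x) = 0:
  3*x^2 - 14*x - 2 = 0 has no rational roots; quadratic formula: x = (14 ± √220)/6.
  ⇒ x = 7/3 - sqrt(55)/3 ≈ -0.1387, 7/3 + sqrt(55)/3 ≈ 4.8054

f''(x) = 14 - 6*x
Second-derivative test at each critical point:
  f''(-0.1387) = 14.8324 > 0 → local minimum
  f''(4.8054) = -14.8324 < 0 → local maximum

Critical points: x = 7/3 - sqrt(55)/3 ≈ -0.1387 (local minimum); x = 7/3 + sqrt(55)/3 ≈ 4.8054 (local maximum)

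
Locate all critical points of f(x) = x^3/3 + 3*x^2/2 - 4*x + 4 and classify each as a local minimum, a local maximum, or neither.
f'(x) = x^2 + 3*x - 4

Solve f'(x) = 0:
  Factor: x^2 + 3*x - 4 = (x - 1)*(x + 4) = 0.
  ⇒ x = -4, 1

f''(x) = 2*x + 3
Second-derivative test at each critical point:
  f''(-4) = -5 < 0 → local maximum
  f''(1) = 5 > 0 → local minimum

Critical points: x = -4 (local maximum); x = 1 (local minimum)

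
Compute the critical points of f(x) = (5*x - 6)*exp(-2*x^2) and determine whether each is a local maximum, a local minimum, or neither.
f'(x) = (-4*x*(5*x - 6) + 5)*exp(-2*x^2)

Solve f'(x) = 0:
  f'(x) = (-20*x^2 + 24*x + 5)·exp(-2*x^2) and exp(-2*x^2) > 0 for every x, so f'(x) = 0 ⇔ -20*x^2 + 24*x + 5 = 0.
  20*x^2 - 24*x - 5 = 0 has no rational roots; quadratic formula: x = (24 ± √976)/40.
  ⇒ x = 3/5 - sqrt(61)/10 ≈ -0.1810, 3/5 + sqrt(61)/10 ≈ 1.3810

f''(x) = 4*(4*x^2*(5*x - 6) - 15*x + 6)*exp(-2*x^2)
Second-derivative test at each critical point:
  f''(-0.1810) = 29.2591 > 0 → local minimum
  f''(1.3810) = -0.6889 < 0 → local maximum

Critical points: x = 3/5 - sqrt(61)/10 ≈ -0.1810 (local minimum); x = 3/5 + sqrt(61)/10 ≈ 1.3810 (local maximum)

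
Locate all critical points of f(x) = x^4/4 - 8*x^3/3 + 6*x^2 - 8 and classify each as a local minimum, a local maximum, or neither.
f'(x) = x*(x^2 - 8*x + 12)

Solve f'(x) = 0:
  Factor: x^3 - 8*x^2 + 12*x = x*(x - 6)*(x - 2) = 0.
  ⇒ x = 0, 2, 6

f''(x) = 3*x^2 - 16*x + 12
Second-derivative test at each critical point:
  f''(0) = 12 > 0 → local minimum
  f''(2) = -8 < 0 → local maximum
  f''(6) = 24 > 0 → local minimum

Critical points: x = 0 (local minimum); x = 2 (local maximum); x = 6 (local minimum)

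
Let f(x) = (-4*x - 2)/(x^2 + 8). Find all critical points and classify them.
f'(x) = 4*(x^2 + x - 8)/(x^4 + 16*x^2 + 64)

Solve f'(x) = 0:
  f'(x) = 4*(x^2 + x - 8)/(x^2 + 8)^2; the denominator is positive wherever f is defined, so f'(x) = 0 ⇔ 4*x^2 + 4*x - 32 = 0.
  Factor: 4*x^2 + 4*x - 32 = 4*(x^2 + x - 8); x^2 + x - 8 = 0 has no rational roots; quadratic formula: x = (-1 ± √33)/2.
  ⇒ x = -sqrt(33)/2 - 1/2 ≈ -3.3723, -1/2 + sqrt(33)/2 ≈ 2.3723

f''(x) = 4*(-4*x^2*(2*x + 1) + (6*x + 1)*(x^2 + 8))/(x^2 + 8)^3
Second-derivative test at each critical point:
  f''(-3.3723) = -0.0612 < 0 → local maximum
  f''(2.3723) = 0.1237 > 0 → local minimum

Critical points: x = -sqrt(33)/2 - 1/2 ≈ -3.3723 (local maximum); x = -1/2 + sqrt(33)/2 ≈ 2.3723 (local minimum)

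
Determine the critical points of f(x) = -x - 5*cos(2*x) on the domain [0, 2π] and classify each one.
f'(x) = 10*sin(2*x) - 1

Solve f'(x) = 0 on [0, 2π]:
  f'(x) = 0 ⇔ sin(2*x) = 1/10, i.e. 2*x = arcsin(1/10) + 2nπ or 2*x = π − arcsin(1/10) + 2nπ; keep the solutions lying in [0, 2π].
  ⇒ x = asin(1/10)/2 ≈ 0.0501, -asin(1/10)/2 + pi/2 ≈ 1.5207, asin(1/10)/2 + pi ≈ 3.1917, -asin(1/10)/2 + 3*pi/2 ≈ 4.6623

f''(x) = 20*cos(2*x)
Second-derivative test at each critical point:
  f''(0.0501) = 19.8997 > 0 → local minimum
  f''(1.5207) = -19.8997 < 0 → local maximum
  f''(3.1917) = 19.8997 > 0 → local minimum
  f''(4.6623) = -19.8997 < 0 → local maximum

Critical points: x = asin(1/10)/2 ≈ 0.0501 (local minimum); x = -asin(1/10)/2 + pi/2 ≈ 1.5207 (local maximum); x = asin(1/10)/2 + pi ≈ 3.1917 (local minimum); x = -asin(1/10)/2 + 3*pi/2 ≈ 4.6623 (local maximum)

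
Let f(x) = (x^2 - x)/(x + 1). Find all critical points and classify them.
f'(x) = (x^2 + 2*x - 1)/(x^2 + 2*x + 1)

Solve f'(x) = 0:
  f'(x) = (x^2 + 2*x - 1)/(x + 1)^2; the denominator is positive wherever f is defined, so f'(x) = 0 ⇔ x^2 + 2*x - 1 = 0.
  x^2 + 2*x - 1 = 0 has no rational roots; quadratic formula: x = (-2 ± √8)/2.
  ⇒ x = -sqrt(2) - 1 ≈ -2.4142, -1 + sqrt(2) ≈ 0.4142

f''(x) = 4/(x^3 + 3*x^2 + 3*x + 1)
Second-derivative test at each critical point:
  f''(-2.4142) = -1.4142 < 0 → local maximum
  f''(0.4142) = 1.4142 > 0 → local minimum

Critical points: x = -sqrt(2) - 1 ≈ -2.4142 (local maximum); x = -1 + sqrt(2) ≈ 0.4142 (local minimum)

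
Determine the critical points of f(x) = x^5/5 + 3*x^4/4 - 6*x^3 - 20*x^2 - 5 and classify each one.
f'(x) = x*(x^3 + 3*x^2 - 18*x - 40)

Solve f'(x) = 0:
  Factor: x^4 + 3*x^3 - 18*x^2 - 40*x = x*(x - 4)*(x + 2)*(x + 5) = 0.
  ⇒ x = -5, -2, 0, 4

f''(x) = 4*x^3 + 9*x^2 - 36*x - 40
Second-derivative test at each critical point:
  f''(-5) = -135 < 0 → local maximum
  f''(-2) = 36 > 0 → local minimum
  f''(0) = -40 < 0 → local maximum
  f''(4) = 216 > 0 → local minimum

Critical points: x = -5 (local maximum); x = -2 (local minimum); x = 0 (local maximum); x = 4 (local minimum)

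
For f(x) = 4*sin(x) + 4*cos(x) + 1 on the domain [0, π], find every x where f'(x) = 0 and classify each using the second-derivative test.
f'(x) = 4*sqrt(2)*cos(x + pi/4)

Solve f'(x) = 0 on [0, π]:
  f'(x) = 0 ⇔ 4*cos(x) = 4*sin(x) ⇔ tan(x) = 1, i.e. x = arctan(1) + nπ; keep the solutions lying in [0, π].
  ⇒ x = pi/4 ≈ 0.7854

f''(x) = -4*sqrt(2)*sin(x + pi/4)
Second-derivative test at each critical point:
  f''(0.7854) = -5.6569 < 0 → local maximum

Critical points: x = pi/4 ≈ 0.7854 (local maximum)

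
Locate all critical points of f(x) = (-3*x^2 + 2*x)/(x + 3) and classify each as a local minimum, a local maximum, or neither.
f'(x) = 3*(-x^2 - 6*x + 2)/(x^2 + 6*x + 9)

Solve f'(x) = 0:
  f'(x) = -3*(x^2 + 6*x - 2)/(x + 3)^2; the denominator is positive wherever f is defined, so f'(x) = 0 ⇔ -3*x^2 - 18*x + 6 = 0.
  Factor: -3*x^2 - 18*x + 6 = -3*(x^2 + 6*x - 2); x^2 + 6*x - 2 = 0 has no rational roots; quadratic formula: x = (-6 ± √44)/2.
  ⇒ x = -sqrt(11) - 3 ≈ -6.3166, -3 + sqrt(11) ≈ 0.3166

f''(x) = -66/(x^3 + 9*x^2 + 27*x + 27)
Second-derivative test at each critical point:
  f''(-6.3166) = 1.8091 > 0 → local minimum
  f''(0.3166) = -1.8091 < 0 → local maximum

Critical points: x = -sqrt(11) - 3 ≈ -6.3166 (local minimum); x = -3 + sqrt(11) ≈ 0.3166 (local maximum)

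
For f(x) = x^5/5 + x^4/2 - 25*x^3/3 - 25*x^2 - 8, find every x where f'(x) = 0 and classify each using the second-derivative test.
f'(x) = x*(x^3 + 2*x^2 - 25*x - 50)

Solve f'(x) = 0:
  Factor: x^4 + 2*x^3 - 25*x^2 - 50*x = x*(x - 5)*(x + 2)*(x + 5) = 0.
  ⇒ x = -5, -2, 0, 5

f''(x) = 4*x^3 + 6*x^2 - 50*x - 50
Second-derivative test at each critical point:
  f''(-5) = -150 < 0 → local maximum
  f''(-2) = 42 > 0 → local minimum
  f''(0) = -50 < 0 → local maximum
  f''(5) = 350 > 0 → local minimum

Critical points: x = -5 (local maximum); x = -2 (local minimum); x = 0 (local maximum); x = 5 (local minimum)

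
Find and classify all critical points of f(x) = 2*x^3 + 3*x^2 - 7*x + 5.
f'(x) = 6*x^2 + 6*x - 7

Solve f'(x) = 0:
  6*x^2 + 6*x - 7 = 0 has no rational roots; quadratic formula: x = (-6 ± √204)/12.
  ⇒ x = -sqrt(51)/6 - 1/2 ≈ -1.6902, -1/2 + sqrt(51)/6 ≈ 0.6902

f''(x) = 12*x + 6
Second-derivative test at each critical point:
  f''(-1.6902) = -14.2829 < 0 → local maximum
  f''(0.6902) = 14.2829 > 0 → local minimum

Critical points: x = -sqrt(51)/6 - 1/2 ≈ -1.6902 (local maximum); x = -1/2 + sqrt(51)/6 ≈ 0.6902 (local minimum)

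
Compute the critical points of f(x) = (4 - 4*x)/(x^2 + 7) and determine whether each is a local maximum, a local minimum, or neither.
f'(x) = 4*(-x^2 + 2*x*(x - 1) - 7)/(x^2 + 7)^2

Solve f'(x) = 0:
  f'(x) = 4*(x^2 - 2*x - 7)/(x^2 + 7)^2; the denominator is positive wherever f is defined, so f'(x) = 0 ⇔ 4*x^2 - 8*x - 28 = 0.
  Factor: 4*x^2 - 8*x - 28 = 4*(x^2 - 2*x - 7); x^2 - 2*x - 7 = 0 has no rational roots; quadratic formula: x = (2 ± √32)/2.
  ⇒ x = 1 - 2*sqrt(2) ≈ -1.8284, 1 + 2*sqrt(2) ≈ 3.8284

f''(x) = 8*(4*x^2*(1 - x) + (3*x - 1)*(x^2 + 7))/(x^2 + 7)^3
Second-derivative test at each critical point:
  f''(-1.8284) = -0.2115 < 0 → local maximum
  f''(3.8284) = 0.0482 > 0 → local minimum

Critical points: x = 1 - 2*sqrt(2) ≈ -1.8284 (local maximum); x = 1 + 2*sqrt(2) ≈ 3.8284 (local minimum)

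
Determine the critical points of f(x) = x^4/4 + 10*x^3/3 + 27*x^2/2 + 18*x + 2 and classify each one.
f'(x) = x^3 + 10*x^2 + 27*x + 18

Solve f'(x) = 0:
  Factor: x^3 + 10*x^2 + 27*x + 18 = (x + 1)*(x + 3)*(x + 6) = 0.
  ⇒ x = -6, -3, -1

f''(x) = 3*x^2 + 20*x + 27
Second-derivative test at each critical point:
  f''(-6) = 15 > 0 → local minimum
  f''(-3) = -6 < 0 → local maximum
  f''(-1) = 10 > 0 → local minimum

Critical points: x = -6 (local minimum); x = -3 (local maximum); x = -1 (local minimum)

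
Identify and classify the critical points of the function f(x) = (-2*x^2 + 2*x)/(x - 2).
f'(x) = 2*(-x^2 + 4*x - 2)/(x^2 - 4*x + 4)

Solve f'(x) = 0:
  f'(x) = -2*(x^2 - 4*x + 2)/(x - 2)^2; the denominator is positive wherever f is defined, so f'(x) = 0 ⇔ -2*x^2 + 8*x - 4 = 0.
  Factor: -2*x^2 + 8*x - 4 = -2*(x^2 - 4*x + 2); x^2 - 4*x + 2 = 0 has no rational roots; quadratic formula: x = (4 ± √8)/2.
  ⇒ x = 2 - sqrt(2) ≈ 0.5858, sqrt(2) + 2 ≈ 3.4142

f''(x) = -8/(x^3 - 6*x^2 + 12*x - 8)
Second-derivative test at each critical point:
  f''(0.5858) = 2.8284 > 0 → local minimum
  f''(3.4142) = -2.8284 < 0 → local maximum

Critical points: x = 2 - sqrt(2) ≈ 0.5858 (local minimum); x = sqrt(2) + 2 ≈ 3.4142 (local maximum)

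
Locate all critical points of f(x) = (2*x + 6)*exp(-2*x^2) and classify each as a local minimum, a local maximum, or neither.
f'(x) = 2*(-4*x*(x + 3) + 1)*exp(-2*x^2)

Solve f'(x) = 0:
  f'(x) = (-8*x^2 - 24*x + 2)·exp(-2*x^2) and exp(-2*x^2) > 0 for every x, so f'(x) = 0 ⇔ -8*x^2 - 24*x + 2 = 0.
  Factor: -8*x^2 - 24*x + 2 = -2*(4*x^2 + 12*x - 1); 4*x^2 + 12*x - 1 = 0 has no rational roots; quadratic formula: x = (-12 ± √160)/8.
  ⇒ x = -sqrt(10)/2 - 3/2 ≈ -3.0811, -3/2 + sqrt(10)/2 ≈ 0.0811

f''(x) = 8*(4*x^2*(x + 3) - 3*x - 3)*exp(-2*x^2)
Second-derivative test at each critical point:
  f''(-3.0811) = 1.436e-07 > 0 → local minimum
  f''(0.0811) = -24.9673 < 0 → local maximum

Critical points: x = -sqrt(10)/2 - 3/2 ≈ -3.0811 (local minimum); x = -3/2 + sqrt(10)/2 ≈ 0.0811 (local maximum)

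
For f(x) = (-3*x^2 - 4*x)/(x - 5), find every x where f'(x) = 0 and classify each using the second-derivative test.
f'(x) = (-3*x^2 + 30*x + 20)/(x^2 - 10*x + 25)

Solve f'(x) = 0:
  f'(x) = -(3*x^2 - 30*x - 20)/(x - 5)^2; the denominator is positive wherever f is defined, so f'(x) = 0 ⇔ -3*x^2 + 30*x + 20 = 0.
  3*x^2 - 30*x - 20 = 0 has no rational roots; quadratic formula: x = (30 ± √1140)/6.
  ⇒ x = 5 - sqrt(285)/3 ≈ -0.6273, 5 + sqrt(285)/3 ≈ 10.6273

f''(x) = -190/(x^3 - 15*x^2 + 75*x - 125)
Second-derivative test at each critical point:
  f''(-0.6273) = 1.0662 > 0 → local minimum
  f''(10.6273) = -1.0662 < 0 → local maximum

Critical points: x = 5 - sqrt(285)/3 ≈ -0.6273 (local minimum); x = 5 + sqrt(285)/3 ≈ 10.6273 (local maximum)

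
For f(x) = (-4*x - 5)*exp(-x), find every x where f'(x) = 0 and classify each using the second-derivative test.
f'(x) = (4*x + 1)*exp(-x)

Solve f'(x) = 0:
  f'(x) = (4*x + 1)·exp(-x) and exp(-x) > 0 for every x, so f'(x) = 0 ⇔ 4*x + 1 = 0.
  4*x + 1 = 0.
  ⇒ x = -1/4

f''(x) = (3 - 4*x)*exp(-x)
Second-derivative test at each critical point:
  f''(-1/4) = 5.1361 > 0 → local minimum

Critical points: x = -1/4 (local minimum)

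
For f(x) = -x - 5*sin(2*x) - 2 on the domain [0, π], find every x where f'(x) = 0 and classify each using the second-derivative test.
f'(x) = 20*sin(x)^2 - 11

Solve f'(x) = 0 on [0, π]:
  f'(x) = 0 ⇔ cos(2*x) = -1/10, i.e. 2*x = ±arccos(-1/10) + 2nπ; keep the solutions lying in [0, π].
  ⇒ x = acos(-1/10)/2 ≈ 0.8355, pi - acos(-1/10)/2 ≈ 2.3061

f''(x) = 20*sin(2*x)
Second-derivative test at each critical point:
  f''(0.8355) = 19.8997 > 0 → local minimum
  f''(2.3061) = -19.8997 < 0 → local maximum

Critical points: x = acos(-1/10)/2 ≈ 0.8355 (local minimum); x = pi - acos(-1/10)/2 ≈ 2.3061 (local maximum)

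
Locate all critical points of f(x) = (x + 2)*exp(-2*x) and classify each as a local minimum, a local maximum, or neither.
f'(x) = (-2*x - 3)*exp(-2*x)

Solve f'(x) = 0:
  f'(x) = (-2*x - 3)·exp(-2*x) and exp(-2*x) > 0 for every x, so f'(x) = 0 ⇔ -2*x - 3 = 0.
  -2*x - 3 = 0.
  ⇒ x = -3/2

f''(x) = 4*(x + 1)*exp(-2*x)
Second-derivative test at each critical point:
  f''(-3/2) = -40.1711 < 0 → local maximum

Critical points: x = -3/2 (local maximum)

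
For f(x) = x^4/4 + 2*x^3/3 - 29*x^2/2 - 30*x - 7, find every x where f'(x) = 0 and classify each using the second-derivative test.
f'(x) = x^3 + 2*x^2 - 29*x - 30

Solve f'(x) = 0:
  Factor: x^3 + 2*x^2 - 29*x - 30 = (x - 5)*(x + 1)*(x + 6) = 0.
  ⇒ x = -6, -1, 5

f''(x) = 3*x^2 + 4*x - 29
Second-derivative test at each critical point:
  f''(-6) = 55 > 0 → local minimum
  f''(-1) = -30 < 0 → local maximum
  f''(5) = 66 > 0 → local minimum

Critical points: x = -6 (local minimum); x = -1 (local maximum); x = 5 (local minimum)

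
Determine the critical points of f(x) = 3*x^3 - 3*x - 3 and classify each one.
f'(x) = 9*x^2 - 3

Solve f'(x) = 0:
  Factor: 9*x^2 - 3 = 3*(3*x^2 - 1); 3*x^2 - 1 = 0 has no rational roots; quadratic formula: x = (0 ± √12)/6.
  ⇒ x = -sqrt(3)/3 ≈ -0.5774, sqrt(3)/3 ≈ 0.5774

f''(x) = 18*x
Second-derivative test at each critical point:
  f''(-0.5774) = -10.3923 < 0 → local maximum
  f''(0.5774) = 10.3923 > 0 → local minimum

Critical points: x = -sqrt(3)/3 ≈ -0.5774 (local maximum); x = sqrt(3)/3 ≈ 0.5774 (local minimum)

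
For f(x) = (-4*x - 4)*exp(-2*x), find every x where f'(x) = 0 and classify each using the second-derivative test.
f'(x) = 4*(2*x + 1)*exp(-2*x)

Solve f'(x) = 0:
  f'(x) = (8*x + 4)·exp(-2*x) and exp(-2*x) > 0 for every x, so f'(x) = 0 ⇔ 8*x + 4 = 0.
  Factor: 8*x + 4 = 4*(2*x + 1) = 0.
  ⇒ x = -1/2

f''(x) = -16*x*exp(-2*x)
Second-derivative test at each critical point:
  f''(-1/2) = 21.7463 > 0 → local minimum

Critical points: x = -1/2 (local minimum)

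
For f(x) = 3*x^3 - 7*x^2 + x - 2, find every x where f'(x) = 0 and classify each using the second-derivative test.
f'(x) = 9*x^2 - 14*x + 1

Solve f'(x) = 0:
  9*x^2 - 14*x + 1 = 0 has no rational roots; quadratic formula: x = (14 ± √160)/18.
  ⇒ x = 7/9 - 2*sqrt(10)/9 ≈ 0.0750, 2*sqrt(10)/9 + 7/9 ≈ 1.4805

f''(x) = 18*x - 14
Second-derivative test at each critical point:
  f''(0.0750) = -12.6491 < 0 → local maximum
  f''(1.4805) = 12.6491 > 0 → local minimum

Critical points: x = 7/9 - 2*sqrt(10)/9 ≈ 0.0750 (local maximum); x = 2*sqrt(10)/9 + 7/9 ≈ 1.4805 (local minimum)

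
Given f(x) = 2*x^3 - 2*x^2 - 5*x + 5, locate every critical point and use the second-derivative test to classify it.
f'(x) = 6*x^2 - 4*x - 5

Solve f'(x) = 0:
  6*x^2 - 4*x - 5 = 0 has no rational roots; quadratic formula: x = (4 ± √136)/12.
  ⇒ x = 1/3 - sqrt(34)/6 ≈ -0.6385, 1/3 + sqrt(34)/6 ≈ 1.3052

f''(x) = 12*x - 4
Second-derivative test at each critical point:
  f''(-0.6385) = -11.6619 < 0 → local maximum
  f''(1.3052) = 11.6619 > 0 → local minimum

Critical points: x = 1/3 - sqrt(34)/6 ≈ -0.6385 (local maximum); x = 1/3 + sqrt(34)/6 ≈ 1.3052 (local minimum)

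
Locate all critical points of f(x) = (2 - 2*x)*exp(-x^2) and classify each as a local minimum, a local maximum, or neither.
f'(x) = 2*(2*x*(x - 1) - 1)*exp(-x^2)

Solve f'(x) = 0:
  f'(x) = (4*x^2 - 4*x - 2)·exp(-x^2) and exp(-x^2) > 0 for every x, so f'(x) = 0 ⇔ 4*x^2 - 4*x - 2 = 0.
  Factor: 4*x^2 - 4*x - 2 = 2*(2*x^2 - 2*x - 1); 2*x^2 - 2*x - 1 = 0 has no rational roots; quadratic formula: x = (2 ± √12)/4.
  ⇒ x = 1/2 - sqrt(3)/2 ≈ -0.3660, 1/2 + sqrt(3)/2 ≈ 1.3660

f''(x) = 4*(2*x^2*(1 - x) + 3*x - 1)*exp(-x^2)
Second-derivative test at each critical point:
  f''(-0.3660) = -6.0595 < 0 → local maximum
  f''(1.3660) = 1.0721 > 0 → local minimum

Critical points: x = 1/2 - sqrt(3)/2 ≈ -0.3660 (local maximum); x = 1/2 + sqrt(3)/2 ≈ 1.3660 (local minimum)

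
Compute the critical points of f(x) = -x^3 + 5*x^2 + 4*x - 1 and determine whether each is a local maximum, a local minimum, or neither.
f'(x) = -3*x^2 + 10*x + 4

Solve f'(x) = 0:
  3*x^2 - 10*x - 4 = 0 has no rational roots; quadratic formula: x = (10 ± √148)/6.
  ⇒ x = 5/3 - sqrt(37)/3 ≈ -0.3609, 5/3 + sqrt(37)/3 ≈ 3.6943

f''(x) = 10 - 6*x
Second-derivative test at each critical point:
  f''(-0.3609) = 12.1655 > 0 → local minimum
  f''(3.6943) = -12.1655 < 0 → local maximum

Critical points: x = 5/3 - sqrt(37)/3 ≈ -0.3609 (local minimum); x = 5/3 + sqrt(37)/3 ≈ 3.6943 (local maximum)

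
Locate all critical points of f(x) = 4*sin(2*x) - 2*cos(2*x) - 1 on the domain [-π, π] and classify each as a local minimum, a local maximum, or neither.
f'(x) = 4*sin(2*x) + 8*cos(2*x)

Solve f'(x) = 0 on [-π, π]:
  f'(x) = 0 ⇔ 4*cos(2*x) = -2*sin(2*x) ⇔ tan(2*x) = -2, i.e. 2*x = arctan(-2) + nπ; keep the solutions lying in [-π, π].
  ⇒ x = -pi/2 - atan(2)/2 ≈ -2.1244, -atan(2)/2 ≈ -0.5536, -atan(2)/2 + pi/2 ≈ 1.0172, pi - atan(2)/2 ≈ 2.5880

f''(x) = -16*sin(2*x) + 8*cos(2*x)
Second-derivative test at each critical point:
  f''(-2.1244) = -17.8885 < 0 → local maximum
  f''(-0.5536) = 17.8885 > 0 → local minimum
  f''(1.0172) = -17.8885 < 0 → local maximum
  f''(2.5880) = 17.8885 > 0 → local minimum

Critical points: x = -pi/2 - atan(2)/2 ≈ -2.1244 (local maximum); x = -atan(2)/2 ≈ -0.5536 (local minimum); x = -atan(2)/2 + pi/2 ≈ 1.0172 (local maximum); x = pi - atan(2)/2 ≈ 2.5880 (local minimum)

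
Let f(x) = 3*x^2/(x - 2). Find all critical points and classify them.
f'(x) = 3*x*(x - 4)/(x^2 - 4*x + 4)

Solve f'(x) = 0:
  f'(x) = 3*x*(x - 4)/(x - 2)^2; the denominator is positive wherever f is defined, so f'(x) = 0 ⇔ 3*x^2 - 12*x = 0.
  Factor: 3*x^2 - 12*x = 3*x*(x - 4) = 0.
  ⇒ x = 0, 4

f''(x) = 24/(x^3 - 6*x^2 + 12*x - 8)
Second-derivative test at each critical point:
  f''(0) = -3 < 0 → local maximum
  f''(4) = 3 > 0 → local minimum

Critical points: x = 0 (local maximum); x = 4 (local minimum)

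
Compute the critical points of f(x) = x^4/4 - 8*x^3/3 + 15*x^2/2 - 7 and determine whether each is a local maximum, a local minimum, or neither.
f'(x) = x*(x^2 - 8*x + 15)

Solve f'(x) = 0:
  Factor: x^3 - 8*x^2 + 15*x = x*(x - 5)*(x - 3) = 0.
  ⇒ x = 0, 3, 5

f''(x) = 3*x^2 - 16*x + 15
Second-derivative test at each critical point:
  f''(0) = 15 > 0 → local minimum
  f''(3) = -6 < 0 → local maximum
  f''(5) = 10 > 0 → local minimum

Critical points: x = 0 (local minimum); x = 3 (local maximum); x = 5 (local minimum)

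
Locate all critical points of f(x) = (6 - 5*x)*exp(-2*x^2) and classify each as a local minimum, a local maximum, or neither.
f'(x) = (4*x*(5*x - 6) - 5)*exp(-2*x^2)

Solve f'(x) = 0:
  f'(x) = (20*x^2 - 24*x - 5)·exp(-2*x^2) and exp(-2*x^2) > 0 for every x, so f'(x) = 0 ⇔ 20*x^2 - 24*x - 5 = 0.
  20*x^2 - 24*x - 5 = 0 has no rational roots; quadratic formula: x = (24 ± √976)/40.
  ⇒ x = 3/5 - sqrt(61)/10 ≈ -0.1810, 3/5 + sqrt(61)/10 ≈ 1.3810

f''(x) = 4*(4*x^2*(6 - 5*x) + 15*x - 6)*exp(-2*x^2)
Second-derivative test at each critical point:
  f''(-0.1810) = -29.2591 < 0 → local maximum
  f''(1.3810) = 0.6889 > 0 → local minimum

Critical points: x = 3/5 - sqrt(61)/10 ≈ -0.1810 (local maximum); x = 3/5 + sqrt(61)/10 ≈ 1.3810 (local minimum)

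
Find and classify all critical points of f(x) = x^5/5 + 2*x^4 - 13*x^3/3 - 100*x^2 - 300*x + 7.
f'(x) = x^4 + 8*x^3 - 13*x^2 - 200*x - 300

Solve f'(x) = 0:
  Factor: x^4 + 8*x^3 - 13*x^2 - 200*x - 300 = (x - 5)*(x + 2)*(x + 5)*(x + 6) = 0.
  ⇒ x = -6, -5, -2, 5

f''(x) = 4*x^3 + 24*x^2 - 26*x - 200
Second-derivative test at each critical point:
  f''(-6) = -44 < 0 → local maximum
  f''(-5) = 30 > 0 → local minimum
  f''(-2) = -84 < 0 → local maximum
  f''(5) = 770 > 0 → local minimum

Critical points: x = -6 (local maximum); x = -5 (local minimum); x = -2 (local maximum); x = 5 (local minimum)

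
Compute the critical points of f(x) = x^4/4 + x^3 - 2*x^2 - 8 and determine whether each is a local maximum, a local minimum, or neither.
f'(x) = x*(x^2 + 3*x - 4)

Solve f'(x) = 0:
  Factor: x^3 + 3*x^2 - 4*x = x*(x - 1)*(x + 4) = 0.
  ⇒ x = -4, 0, 1

f''(x) = 3*x^2 + 6*x - 4
Second-derivative test at each critical point:
  f''(-4) = 20 > 0 → local minimum
  f''(0) = -4 < 0 → local maximum
  f''(1) = 5 > 0 → local minimum

Critical points: x = -4 (local minimum); x = 0 (local maximum); x = 1 (local minimum)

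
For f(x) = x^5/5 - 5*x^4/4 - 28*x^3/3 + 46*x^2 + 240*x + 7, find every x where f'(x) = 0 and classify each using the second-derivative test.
f'(x) = x^4 - 5*x^3 - 28*x^2 + 92*x + 240

Solve f'(x) = 0:
  Factor: x^4 - 5*x^3 - 28*x^2 + 92*x + 240 = (x - 6)*(x - 5)*(x + 2)*(x + 4) = 0.
  ⇒ x = -4, -2, 5, 6

f''(x) = 4*x^3 - 15*x^2 - 56*x + 92
Second-derivative test at each critical point:
  f''(-4) = -180 < 0 → local maximum
  f''(-2) = 112 > 0 → local minimum
  f''(5) = -63 < 0 → local maximum
  f''(6) = 80 > 0 → local minimum

Critical points: x = -4 (local maximum); x = -2 (local minimum); x = 5 (local maximum); x = 6 (local minimum)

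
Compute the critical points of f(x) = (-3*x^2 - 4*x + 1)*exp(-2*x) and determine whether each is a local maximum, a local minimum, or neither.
f'(x) = 2*(3*x^2 + x - 3)*exp(-2*x)

Solve f'(x) = 0:
  f'(x) = (6*x^2 + 2*x - 6)·exp(-2*x) and exp(-2*x) > 0 for every x, so f'(x) = 0 ⇔ 6*x^2 + 2*x - 6 = 0.
  Factor: 6*x^2 + 2*x - 6 = 2*(3*x^2 + x - 3); 3*x^2 + x - 3 = 0 has no rational roots; quadratic formula: x = (-1 ± √37)/6.
  ⇒ x = -sqrt(37)/6 - 1/6 ≈ -1.1805, -1/6 + sqrt(37)/6 ≈ 0.8471

f''(x) = 2*(-6*x^2 + 4*x + 7)*exp(-2*x)
Second-derivative test at each critical point:
  f''(-1.1805) = -128.9632 < 0 → local maximum
  f''(0.8471) = 2.2352 > 0 → local minimum

Critical points: x = -sqrt(37)/6 - 1/6 ≈ -1.1805 (local maximum); x = -1/6 + sqrt(37)/6 ≈ 0.8471 (local minimum)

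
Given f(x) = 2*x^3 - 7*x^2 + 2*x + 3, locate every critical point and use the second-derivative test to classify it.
f'(x) = 6*x^2 - 14*x + 2

Solve f'(x) = 0:
  Factor: 6*x^2 - 14*x + 2 = 2*(3*x^2 - 7*x + 1); 3*x^2 - 7*x + 1 = 0 has no rational roots; quadratic formula: x = (7 ± √37)/6.
  ⇒ x = 7/6 - sqrt(37)/6 ≈ 0.1529, sqrt(37)/6 + 7/6 ≈ 2.1805

f''(x) = 12*x - 14
Second-derivative test at each critical point:
  f''(0.1529) = -12.1655 < 0 → local maximum
  f''(2.1805) = 12.1655 > 0 → local minimum

Critical points: x = 7/6 - sqrt(37)/6 ≈ 0.1529 (local maximum); x = sqrt(37)/6 + 7/6 ≈ 2.1805 (local minimum)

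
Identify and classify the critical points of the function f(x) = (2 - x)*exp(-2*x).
f'(x) = (2*x - 5)*exp(-2*x)

Solve f'(x) = 0:
  f'(x) = (2*x - 5)·exp(-2*x) and exp(-2*x) > 0 for every x, so f'(x) = 0 ⇔ 2*x - 5 = 0.
  2*x - 5 = 0.
  ⇒ x = 5/2

f''(x) = 4*(3 - x)*exp(-2*x)
Second-derivative test at each critical point:
  f''(5/2) = 0.0135 > 0 → local minimum

Critical points: x = 5/2 (local minimum)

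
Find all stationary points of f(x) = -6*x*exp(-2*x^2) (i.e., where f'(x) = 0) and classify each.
f'(x) = 6*(4*x^2 - 1)*exp(-2*x^2)

Solve f'(x) = 0:
  f'(x) = (24*x^2 - 6)·exp(-2*x^2) and exp(-2*x^2) > 0 for every x, so f'(x) = 0 ⇔ 24*x^2 - 6 = 0.
  Factor: 24*x^2 - 6 = 6*(2*x - 1)*(2*x + 1) = 0.
  ⇒ x = -1/2, 1/2

f''(x) = (-96*x^3 + 72*x)*exp(-2*x^2)
Second-derivative test at each critical point:
  f''(-1/2) = -14.5567 < 0 → local maximum
  f''(1/2) = 14.5567 > 0 → local minimum

Critical points: x = -1/2 (local maximum); x = 1/2 (local minimum)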